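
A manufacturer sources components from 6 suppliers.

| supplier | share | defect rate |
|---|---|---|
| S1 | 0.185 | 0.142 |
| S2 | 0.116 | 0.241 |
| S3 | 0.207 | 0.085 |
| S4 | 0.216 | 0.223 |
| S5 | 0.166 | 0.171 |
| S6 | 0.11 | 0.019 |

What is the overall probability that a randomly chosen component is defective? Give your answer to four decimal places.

Using total probability over the partition,
P(D) = P(D|S1)·P(S1) + P(D|S2)·P(S2) + P(D|S3)·P(S3) + P(D|S4)·P(S4) + P(D|S5)·P(S5) + P(D|S6)·P(S6)
      = 0.142·0.185 + 0.241·0.116 + 0.085·0.207 + 0.223·0.216 + 0.171·0.166 + 0.019·0.11
      = 0.02627 + 0.027956 + 0.017595 + 0.048168 + 0.028386 + 0.00209 = 0.150465

P(D) ≈ 0.1505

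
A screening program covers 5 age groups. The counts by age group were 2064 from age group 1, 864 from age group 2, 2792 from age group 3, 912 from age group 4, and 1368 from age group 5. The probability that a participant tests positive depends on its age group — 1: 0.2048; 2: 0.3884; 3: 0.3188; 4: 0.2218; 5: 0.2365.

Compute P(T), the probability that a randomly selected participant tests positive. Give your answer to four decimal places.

Total: 2064 + 864 + 2792 + 912 + 1368 = 8000.
P(1) = 2064/8000 = 0.258. P(2) = 864/8000 = 0.108. P(3) = 2792/8000 = 0.349. P(4) = 912/8000 = 0.114. P(5) = 1368/8000 = 0.171.
Using total probability over the partition,
P(T) = P(T|1)·P(1) + P(T|2)·P(2) + P(T|3)·P(3) + P(T|4)·P(4) + P(T|5)·P(5)
      = 0.2048·0.258 + 0.3884·0.108 + 0.3188·0.349 + 0.2218·0.114 + 0.2365·0.171
      = 0.0528384 + 0.0419472 + 0.1112612 + 0.0252852 + 0.0404415 = 0.2717735

P(T) ≈ 0.2718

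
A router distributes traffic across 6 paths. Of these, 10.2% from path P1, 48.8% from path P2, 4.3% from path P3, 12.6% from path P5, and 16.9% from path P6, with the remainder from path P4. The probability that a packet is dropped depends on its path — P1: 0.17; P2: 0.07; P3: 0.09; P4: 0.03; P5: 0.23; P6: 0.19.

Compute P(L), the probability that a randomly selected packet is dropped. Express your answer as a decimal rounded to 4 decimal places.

P(L) ≈ 0.1186

P(P4) = 1 − (0.102 + 0.488 + 0.043 + 0.126 + 0.169) = 0.072.
Using total probability over the partition,
P(L) = P(L|P1)·P(P1) + P(L|P2)·P(P2) + P(L|P3)·P(P3) + P(L|P4)·P(P4) + P(L|P5)·P(P5) + P(L|P6)·P(P6)
      = 0.17·0.102 + 0.07·0.488 + 0.09·0.043 + 0.03·0.072 + 0.23·0.126 + 0.19·0.169
      = 0.01734 + 0.03416 + 0.00387 + 0.00216 + 0.02898 + 0.03211 = 0.11862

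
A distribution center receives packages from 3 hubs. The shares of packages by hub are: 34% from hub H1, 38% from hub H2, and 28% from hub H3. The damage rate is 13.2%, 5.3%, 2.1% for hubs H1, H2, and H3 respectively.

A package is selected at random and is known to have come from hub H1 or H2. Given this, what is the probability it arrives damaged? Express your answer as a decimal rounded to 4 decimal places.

0.0903

Let S = {H1, H2}.
P(S) = 0.34 + 0.38 = 0.72.
P(D ∩ S) = 0.132·0.34 + 0.053·0.38 = 0.04488 + 0.02014 = 0.06502.
P(D | S) = 0.06502 / 0.72 = 0.090306…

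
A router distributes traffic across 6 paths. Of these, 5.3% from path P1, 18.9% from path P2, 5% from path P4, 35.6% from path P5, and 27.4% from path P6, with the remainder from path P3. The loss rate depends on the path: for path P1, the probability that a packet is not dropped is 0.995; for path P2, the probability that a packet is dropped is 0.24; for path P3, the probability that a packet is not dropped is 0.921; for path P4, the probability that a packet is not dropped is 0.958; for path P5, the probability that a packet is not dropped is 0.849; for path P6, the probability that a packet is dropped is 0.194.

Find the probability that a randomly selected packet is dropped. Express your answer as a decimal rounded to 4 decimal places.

P(P3) = 1 − (0.053 + 0.189 + 0.05 + 0.356 + 0.274) = 0.078.
P(L|P1) = 1 − 0.995 = 0.005.
P(L|P3) = 1 − 0.921 = 0.079.
P(L|P4) = 1 − 0.958 = 0.042.
P(L|P5) = 1 − 0.849 = 0.151.
P(L) = P(L|P1)·P(P1) + P(L|P2)·P(P2) + P(L|P3)·P(P3) + P(L|P4)·P(P4) + P(L|P5)·P(P5) + P(L|P6)·P(P6)
      = 0.005·0.053 + 0.24·0.189 + 0.079·0.078 + 0.042·0.05 + 0.151·0.356 + 0.194·0.274
      = 0.000265 + 0.04536 + 0.006162 + 0.0021 + 0.053756 + 0.053156 = 0.160799

0.1608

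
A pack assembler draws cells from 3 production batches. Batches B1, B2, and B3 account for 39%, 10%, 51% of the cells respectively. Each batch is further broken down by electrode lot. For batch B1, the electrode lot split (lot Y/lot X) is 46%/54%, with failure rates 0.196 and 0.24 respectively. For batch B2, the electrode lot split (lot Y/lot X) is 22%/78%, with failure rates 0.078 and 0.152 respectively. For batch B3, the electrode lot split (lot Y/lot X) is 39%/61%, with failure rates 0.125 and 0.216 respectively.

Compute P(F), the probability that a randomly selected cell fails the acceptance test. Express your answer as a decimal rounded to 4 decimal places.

0.1913

P(F|B1) = 0.46·0.196 + 0.54·0.24 = 0.09016 + 0.1296 = 0.21976
P(F|B2) = 0.22·0.078 + 0.78·0.152 = 0.01716 + 0.11856 = 0.13572
P(F|B3) = 0.39·0.125 + 0.61·0.216 = 0.04875 + 0.13176 = 0.18051
Then overall,
P(F) = 0.39·0.21976 + 0.1·0.13572 + 0.51·0.18051
      = 0.0857064 + 0.013572 + 0.0920601 = 0.1913385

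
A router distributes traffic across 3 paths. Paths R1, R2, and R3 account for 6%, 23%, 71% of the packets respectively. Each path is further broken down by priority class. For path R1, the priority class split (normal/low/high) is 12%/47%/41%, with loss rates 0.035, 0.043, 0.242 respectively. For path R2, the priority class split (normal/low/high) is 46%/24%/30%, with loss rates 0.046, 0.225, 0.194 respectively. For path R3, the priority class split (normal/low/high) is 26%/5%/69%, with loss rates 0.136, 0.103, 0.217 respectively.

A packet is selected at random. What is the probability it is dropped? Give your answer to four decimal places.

P(L) ≈ 0.1732

P(L|R1) = 0.12·0.035 + 0.47·0.043 + 0.41·0.242 = 0.0042 + 0.02021 + 0.09922 = 0.12363
P(L|R2) = 0.46·0.046 + 0.24·0.225 + 0.3·0.194 = 0.02116 + 0.054 + 0.0582 = 0.13336
P(L|R3) = 0.26·0.136 + 0.05·0.103 + 0.69·0.217 = 0.03536 + 0.00515 + 0.14973 = 0.19024
By total probability over the outer partition,
P(L) = 0.06·0.12363 + 0.23·0.13336 + 0.71·0.19024
      = 0.0074178 + 0.0306728 + 0.1350704 = 0.173161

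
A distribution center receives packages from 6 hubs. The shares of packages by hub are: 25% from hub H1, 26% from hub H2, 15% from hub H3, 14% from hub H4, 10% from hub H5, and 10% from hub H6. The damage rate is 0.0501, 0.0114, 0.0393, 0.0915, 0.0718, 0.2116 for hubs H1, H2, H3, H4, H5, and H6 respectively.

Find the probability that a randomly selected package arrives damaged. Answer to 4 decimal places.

Summing over the partition,
P(D) = P(D|H1)·P(H1) + P(D|H2)·P(H2) + P(D|H3)·P(H3) + P(D|H4)·P(H4) + P(D|H5)·P(H5) + P(D|H6)·P(H6)
      = 0.0501·0.25 + 0.0114·0.26 + 0.0393·0.15 + 0.0915·0.14 + 0.0718·0.1 + 0.2116·0.1
      = 0.012525 + 0.002964 + 0.005895 + 0.01281 + 0.00718 + 0.02116 = 0.062534

0.0625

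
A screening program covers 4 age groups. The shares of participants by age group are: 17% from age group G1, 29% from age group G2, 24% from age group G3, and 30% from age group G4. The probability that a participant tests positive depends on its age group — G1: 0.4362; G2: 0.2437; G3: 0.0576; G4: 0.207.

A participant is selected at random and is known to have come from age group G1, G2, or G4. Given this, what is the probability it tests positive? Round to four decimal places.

0.2723

Let S = {G1, G2, G4}.
P(S) = 0.17 + 0.29 + 0.3 = 0.76.
P(T ∩ S) = 0.4362·0.17 + 0.2437·0.29 + 0.207·0.3 = 0.074154 + 0.070673 + 0.0621 = 0.206927.
P(T | S) = 0.206927 / 0.76 = 0.272272…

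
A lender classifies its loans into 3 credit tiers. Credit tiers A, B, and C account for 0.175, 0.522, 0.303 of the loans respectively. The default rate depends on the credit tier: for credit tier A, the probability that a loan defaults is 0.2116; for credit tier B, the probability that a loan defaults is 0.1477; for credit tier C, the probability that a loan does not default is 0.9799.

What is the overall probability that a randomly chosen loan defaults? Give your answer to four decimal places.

P(D|C) = 1 − 0.9799 = 0.0201.
P(D) = P(D|A)·P(A) + P(D|B)·P(B) + P(D|C)·P(C)
      = 0.2116·0.175 + 0.1477·0.522 + 0.0201·0.303
      = 0.03703 + 0.0770994 + 0.0060903 = 0.1202197

0.1202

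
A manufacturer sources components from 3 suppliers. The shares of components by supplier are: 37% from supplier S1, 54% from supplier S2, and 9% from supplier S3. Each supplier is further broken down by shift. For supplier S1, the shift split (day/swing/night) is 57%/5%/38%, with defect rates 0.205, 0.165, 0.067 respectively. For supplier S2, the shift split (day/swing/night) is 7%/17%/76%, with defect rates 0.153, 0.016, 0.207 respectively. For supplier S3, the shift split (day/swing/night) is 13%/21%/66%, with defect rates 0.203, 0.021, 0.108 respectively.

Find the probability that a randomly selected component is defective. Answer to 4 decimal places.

P(D) ≈ 0.1571

P(D|S1) = 0.57·0.205 + 0.05·0.165 + 0.38·0.067 = 0.11685 + 0.00825 + 0.02546 = 0.15056
P(D|S2) = 0.07·0.153 + 0.17·0.016 + 0.76·0.207 = 0.01071 + 0.00272 + 0.15732 = 0.17075
P(D|S3) = 0.13·0.203 + 0.21·0.021 + 0.66·0.108 = 0.02639 + 0.00441 + 0.07128 = 0.10208
By total probability over the outer partition,
P(D) = 0.37·0.15056 + 0.54·0.17075 + 0.09·0.10208
      = 0.0557072 + 0.092205 + 0.0091872 = 0.1570994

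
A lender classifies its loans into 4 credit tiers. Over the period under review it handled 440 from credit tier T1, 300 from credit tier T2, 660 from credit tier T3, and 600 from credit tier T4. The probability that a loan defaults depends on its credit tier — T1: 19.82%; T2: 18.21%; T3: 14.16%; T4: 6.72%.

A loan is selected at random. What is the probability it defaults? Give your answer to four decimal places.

Total: 440 + 300 + 660 + 600 = 2000.
P(T1) = 440/2000 = 0.22. P(T2) = 300/2000 = 0.15. P(T3) = 660/2000 = 0.33. P(T4) = 600/2000 = 0.3.
P(D) = P(D|T1)·P(T1) + P(D|T2)·P(T2) + P(D|T3)·P(T3) + P(D|T4)·P(T4)
      = 0.1982·0.22 + 0.1821·0.15 + 0.1416·0.33 + 0.0672·0.3
      = 0.043604 + 0.027315 + 0.046728 + 0.02016 = 0.137807

0.1378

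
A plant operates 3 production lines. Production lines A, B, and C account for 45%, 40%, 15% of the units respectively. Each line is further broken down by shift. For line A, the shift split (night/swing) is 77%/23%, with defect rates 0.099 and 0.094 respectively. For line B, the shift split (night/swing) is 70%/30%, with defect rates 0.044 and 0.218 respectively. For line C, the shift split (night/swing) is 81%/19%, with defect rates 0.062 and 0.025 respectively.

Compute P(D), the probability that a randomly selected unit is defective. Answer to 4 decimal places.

P(D) ≈ 0.0908

P(D|A) = 0.77·0.099 + 0.23·0.094 = 0.07623 + 0.02162 = 0.09785
P(D|B) = 0.7·0.044 + 0.3·0.218 = 0.0308 + 0.0654 = 0.0962
P(D|C) = 0.81·0.062 + 0.19·0.025 = 0.05022 + 0.00475 = 0.05497
Then overall,
P(D) = 0.45·0.09785 + 0.4·0.0962 + 0.15·0.05497
      = 0.0440325 + 0.03848 + 0.0082455 = 0.090758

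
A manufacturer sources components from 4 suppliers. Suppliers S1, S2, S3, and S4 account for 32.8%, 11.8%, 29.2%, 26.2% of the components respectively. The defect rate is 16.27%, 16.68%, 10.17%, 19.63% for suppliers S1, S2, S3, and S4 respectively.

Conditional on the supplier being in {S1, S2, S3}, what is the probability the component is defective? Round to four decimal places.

Let S = {S1, S2, S3}.
P(S) = 0.328 + 0.118 + 0.292 = 0.738.
P(D ∩ S) = 0.1627·0.328 + 0.1668·0.118 + 0.1017·0.292 = 0.0533656 + 0.0196824 + 0.0296964 = 0.1027444.
P(D | S) = 0.1027444 / 0.738 = 0.139220…

0.1392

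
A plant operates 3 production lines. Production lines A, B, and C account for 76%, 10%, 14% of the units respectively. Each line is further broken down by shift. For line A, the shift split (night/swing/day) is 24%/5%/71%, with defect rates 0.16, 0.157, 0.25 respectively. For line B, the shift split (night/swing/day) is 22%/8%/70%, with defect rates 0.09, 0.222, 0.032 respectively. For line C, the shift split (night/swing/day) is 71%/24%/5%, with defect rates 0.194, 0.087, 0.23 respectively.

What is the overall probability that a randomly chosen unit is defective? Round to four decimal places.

P(D|A) = 0.24·0.16 + 0.05·0.157 + 0.71·0.25 = 0.0384 + 0.00785 + 0.1775 = 0.22375
P(D|B) = 0.22·0.09 + 0.08·0.222 + 0.7·0.032 = 0.0198 + 0.01776 + 0.0224 = 0.05996
P(D|C) = 0.71·0.194 + 0.24·0.087 + 0.05·0.23 = 0.13774 + 0.02088 + 0.0115 = 0.17012
Then overall,
P(D) = 0.76·0.22375 + 0.1·0.05996 + 0.14·0.17012
      = 0.17005 + 0.005996 + 0.0238168 = 0.1998628

0.1999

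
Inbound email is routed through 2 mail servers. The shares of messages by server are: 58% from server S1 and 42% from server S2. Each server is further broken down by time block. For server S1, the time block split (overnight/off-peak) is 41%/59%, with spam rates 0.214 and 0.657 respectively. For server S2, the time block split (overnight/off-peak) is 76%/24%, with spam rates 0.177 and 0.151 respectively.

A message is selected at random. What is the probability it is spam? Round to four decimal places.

P(S|S1) = 0.41·0.214 + 0.59·0.657 = 0.08774 + 0.38763 = 0.47537
P(S|S2) = 0.76·0.177 + 0.24·0.151 = 0.13452 + 0.03624 = 0.17076
By total probability over the outer partition,
P(S) = 0.58·0.47537 + 0.42·0.17076
      = 0.2757146 + 0.0717192 = 0.3474338

0.3474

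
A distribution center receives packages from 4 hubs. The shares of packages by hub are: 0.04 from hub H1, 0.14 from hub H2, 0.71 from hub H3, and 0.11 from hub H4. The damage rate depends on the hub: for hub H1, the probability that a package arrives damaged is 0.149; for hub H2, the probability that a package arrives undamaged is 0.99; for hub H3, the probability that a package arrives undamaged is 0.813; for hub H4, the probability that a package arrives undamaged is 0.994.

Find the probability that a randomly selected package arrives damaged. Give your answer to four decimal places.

0.1408

P(D|H2) = 1 − 0.99 = 0.01.
P(D|H3) = 1 − 0.813 = 0.187.
P(D|H4) = 1 − 0.994 = 0.006.
P(D) = P(D|H1)·P(H1) + P(D|H2)·P(H2) + P(D|H3)·P(H3) + P(D|H4)·P(H4)
      = 0.149·0.04 + 0.01·0.14 + 0.187·0.71 + 0.006·0.11
      = 0.00596 + 0.0014 + 0.13277 + 0.00066 = 0.14079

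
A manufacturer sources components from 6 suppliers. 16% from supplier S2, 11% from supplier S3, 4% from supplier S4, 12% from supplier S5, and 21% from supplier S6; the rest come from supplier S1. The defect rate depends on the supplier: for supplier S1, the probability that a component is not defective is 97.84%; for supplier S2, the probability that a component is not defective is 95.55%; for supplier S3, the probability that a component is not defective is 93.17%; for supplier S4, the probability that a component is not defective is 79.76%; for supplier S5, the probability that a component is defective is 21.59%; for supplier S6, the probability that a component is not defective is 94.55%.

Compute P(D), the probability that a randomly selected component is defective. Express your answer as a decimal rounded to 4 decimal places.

P(D) ≈ 0.0679

P(S1) = 1 − (0.16 + 0.11 + 0.04 + 0.12 + 0.21) = 0.36.
P(D|S1) = 1 − 0.9784 = 0.0216.
P(D|S2) = 1 − 0.9555 = 0.0445.
P(D|S3) = 1 − 0.9317 = 0.0683.
P(D|S4) = 1 − 0.7976 = 0.2024.
P(D|S6) = 1 − 0.9455 = 0.0545.
By the law of total probability,
P(D) = P(D|S1)·P(S1) + P(D|S2)·P(S2) + P(D|S3)·P(S3) + P(D|S4)·P(S4) + P(D|S5)·P(S5) + P(D|S6)·P(S6)
      = 0.0216·0.36 + 0.0445·0.16 + 0.0683·0.11 + 0.2024·0.04 + 0.2159·0.12 + 0.0545·0.21
      = 0.007776 + 0.00712 + 0.007513 + 0.008096 + 0.025908 + 0.011445 = 0.067858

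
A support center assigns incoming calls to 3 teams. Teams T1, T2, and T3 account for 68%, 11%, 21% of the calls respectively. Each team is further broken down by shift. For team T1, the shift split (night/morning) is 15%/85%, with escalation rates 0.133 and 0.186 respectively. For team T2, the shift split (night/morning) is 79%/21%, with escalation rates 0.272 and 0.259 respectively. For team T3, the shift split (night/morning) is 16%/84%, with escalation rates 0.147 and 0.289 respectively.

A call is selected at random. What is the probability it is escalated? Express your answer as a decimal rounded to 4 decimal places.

0.2066

P(E|T1) = 0.15·0.133 + 0.85·0.186 = 0.01995 + 0.1581 = 0.17805
P(E|T2) = 0.79·0.272 + 0.21·0.259 = 0.21488 + 0.05439 = 0.26927
P(E|T3) = 0.16·0.147 + 0.84·0.289 = 0.02352 + 0.24276 = 0.26628
Then overall,
P(E) = 0.68·0.17805 + 0.11·0.26927 + 0.21·0.26628
      = 0.121074 + 0.0296197 + 0.0559188 = 0.2066125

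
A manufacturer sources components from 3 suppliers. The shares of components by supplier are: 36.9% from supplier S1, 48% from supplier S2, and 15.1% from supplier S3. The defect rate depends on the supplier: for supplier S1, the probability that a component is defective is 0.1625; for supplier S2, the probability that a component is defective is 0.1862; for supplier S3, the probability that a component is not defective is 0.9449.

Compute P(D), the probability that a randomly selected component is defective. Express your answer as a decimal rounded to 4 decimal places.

0.1577

P(D|S3) = 1 − 0.9449 = 0.0551.
Summing over the partition,
P(D) = P(D|S1)·P(S1) + P(D|S2)·P(S2) + P(D|S3)·P(S3)
      = 0.1625·0.369 + 0.1862·0.48 + 0.0551·0.151
      = 0.0599625 + 0.089376 + 0.0083201 = 0.1576586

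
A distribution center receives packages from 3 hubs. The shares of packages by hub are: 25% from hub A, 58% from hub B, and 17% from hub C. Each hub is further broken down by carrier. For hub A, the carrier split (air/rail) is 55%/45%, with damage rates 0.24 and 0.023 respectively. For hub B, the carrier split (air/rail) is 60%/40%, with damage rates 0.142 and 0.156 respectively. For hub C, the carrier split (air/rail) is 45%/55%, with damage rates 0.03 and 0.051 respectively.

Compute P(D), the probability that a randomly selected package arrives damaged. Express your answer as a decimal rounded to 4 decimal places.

P(D|A) = 0.55·0.24 + 0.45·0.023 = 0.132 + 0.01035 = 0.14235
P(D|B) = 0.6·0.142 + 0.4·0.156 = 0.0852 + 0.0624 = 0.1476
P(D|C) = 0.45·0.03 + 0.55·0.051 = 0.0135 + 0.02805 = 0.04155
By total probability over the outer partition,
P(D) = 0.25·0.14235 + 0.58·0.1476 + 0.17·0.04155
      = 0.0355875 + 0.085608 + 0.0070635 = 0.128259

P(D) ≈ 0.1283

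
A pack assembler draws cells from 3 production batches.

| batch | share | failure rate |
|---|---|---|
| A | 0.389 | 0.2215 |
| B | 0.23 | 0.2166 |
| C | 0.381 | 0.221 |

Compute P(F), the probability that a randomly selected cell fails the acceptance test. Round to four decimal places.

0.2202

P(F) = P(F|A)·P(A) + P(F|B)·P(B) + P(F|C)·P(C)
      = 0.2215·0.389 + 0.2166·0.23 + 0.221·0.381
      = 0.0861635 + 0.049818 + 0.084201 = 0.2201825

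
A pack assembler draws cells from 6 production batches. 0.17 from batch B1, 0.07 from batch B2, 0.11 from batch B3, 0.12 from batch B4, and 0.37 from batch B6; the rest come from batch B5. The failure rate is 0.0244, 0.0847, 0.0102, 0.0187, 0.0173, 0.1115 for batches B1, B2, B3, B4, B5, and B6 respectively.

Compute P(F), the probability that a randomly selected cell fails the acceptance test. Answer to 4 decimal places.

P(B5) = 1 − (0.17 + 0.07 + 0.11 + 0.12 + 0.37) = 0.16.
P(F) = P(F|B1)·P(B1) + P(F|B2)·P(B2) + P(F|B3)·P(B3) + P(F|B4)·P(B4) + P(F|B5)·P(B5) + P(F|B6)·P(B6)
      = 0.0244·0.17 + 0.0847·0.07 + 0.0102·0.11 + 0.0187·0.12 + 0.0173·0.16 + 0.1115·0.37
      = 0.004148 + 0.005929 + 0.001122 + 0.002244 + 0.002768 + 0.041255 = 0.057466

P(F) ≈ 0.0575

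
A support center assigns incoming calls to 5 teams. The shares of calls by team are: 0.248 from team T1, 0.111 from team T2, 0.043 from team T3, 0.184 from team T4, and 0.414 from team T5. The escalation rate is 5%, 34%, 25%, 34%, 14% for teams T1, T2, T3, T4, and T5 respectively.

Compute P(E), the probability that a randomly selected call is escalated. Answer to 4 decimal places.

P(E) = P(E|T1)·P(T1) + P(E|T2)·P(T2) + P(E|T3)·P(T3) + P(E|T4)·P(T4) + P(E|T5)·P(T5)
      = 0.05·0.248 + 0.34·0.111 + 0.25·0.043 + 0.34·0.184 + 0.14·0.414
      = 0.0124 + 0.03774 + 0.01075 + 0.06256 + 0.05796 = 0.18141

P(E) ≈ 0.1814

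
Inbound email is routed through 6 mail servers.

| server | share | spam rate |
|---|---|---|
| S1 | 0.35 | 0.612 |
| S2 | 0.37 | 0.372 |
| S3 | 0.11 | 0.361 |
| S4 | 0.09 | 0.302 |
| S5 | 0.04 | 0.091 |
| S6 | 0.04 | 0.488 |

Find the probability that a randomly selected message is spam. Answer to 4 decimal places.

P(S) ≈ 0.4419

By the law of total probability,
P(S) = P(S|S1)·P(S1) + P(S|S2)·P(S2) + P(S|S3)·P(S3) + P(S|S4)·P(S4) + P(S|S5)·P(S5) + P(S|S6)·P(S6)
      = 0.612·0.35 + 0.372·0.37 + 0.361·0.11 + 0.302·0.09 + 0.091·0.04 + 0.488·0.04
      = 0.2142 + 0.13764 + 0.03971 + 0.02718 + 0.00364 + 0.01952 = 0.44189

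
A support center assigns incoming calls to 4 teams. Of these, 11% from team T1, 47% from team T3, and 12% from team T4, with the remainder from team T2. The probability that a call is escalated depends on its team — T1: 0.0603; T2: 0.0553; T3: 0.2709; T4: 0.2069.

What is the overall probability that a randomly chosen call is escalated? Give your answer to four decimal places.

P(T2) = 1 − (0.11 + 0.47 + 0.12) = 0.3.
Summing over the partition,
P(E) = P(E|T1)·P(T1) + P(E|T2)·P(T2) + P(E|T3)·P(T3) + P(E|T4)·P(T4)
      = 0.0603·0.11 + 0.0553·0.3 + 0.2709·0.47 + 0.2069·0.12
      = 0.006633 + 0.01659 + 0.127323 + 0.024828 = 0.175374

0.1754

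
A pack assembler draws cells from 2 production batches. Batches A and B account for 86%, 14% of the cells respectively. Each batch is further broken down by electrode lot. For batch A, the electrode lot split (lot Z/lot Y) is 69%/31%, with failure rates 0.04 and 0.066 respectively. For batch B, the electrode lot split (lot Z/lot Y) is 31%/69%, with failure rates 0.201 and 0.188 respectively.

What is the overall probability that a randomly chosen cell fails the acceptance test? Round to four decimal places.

0.0682

P(F|A) = 0.69·0.04 + 0.31·0.066 = 0.0276 + 0.02046 = 0.04806
P(F|B) = 0.31·0.201 + 0.69·0.188 = 0.06231 + 0.12972 = 0.19203
By total probability over the outer partition,
P(F) = 0.86·0.04806 + 0.14·0.19203
      = 0.0413316 + 0.0268842 = 0.0682158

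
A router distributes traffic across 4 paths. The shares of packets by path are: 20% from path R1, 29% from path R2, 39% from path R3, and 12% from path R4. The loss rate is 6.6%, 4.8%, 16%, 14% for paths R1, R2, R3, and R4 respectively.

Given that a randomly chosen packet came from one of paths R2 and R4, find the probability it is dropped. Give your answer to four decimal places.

Let S = {R2, R4}.
P(S) = 0.29 + 0.12 = 0.41.
P(L ∩ S) = 0.048·0.29 + 0.14·0.12 = 0.01392 + 0.0168 = 0.03072.
P(L | S) = 0.03072 / 0.41 = 0.074927…

0.0749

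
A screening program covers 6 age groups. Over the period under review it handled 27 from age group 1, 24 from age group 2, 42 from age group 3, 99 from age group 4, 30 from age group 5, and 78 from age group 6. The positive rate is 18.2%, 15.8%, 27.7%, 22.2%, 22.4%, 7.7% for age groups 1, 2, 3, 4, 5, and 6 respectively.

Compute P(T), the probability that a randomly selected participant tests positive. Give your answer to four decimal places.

Total: 27 + 24 + 42 + 99 + 30 + 78 = 300.
P(1) = 27/300 = 0.09. P(2) = 24/300 = 0.08. P(3) = 42/300 = 0.14. P(4) = 99/300 = 0.33. P(5) = 30/300 = 0.1. P(6) = 78/300 = 0.26.
By the law of total probability,
P(T) = P(T|1)·P(1) + P(T|2)·P(2) + P(T|3)·P(3) + P(T|4)·P(4) + P(T|5)·P(5) + P(T|6)·P(6)
      = 0.182·0.09 + 0.158·0.08 + 0.277·0.14 + 0.222·0.33 + 0.224·0.1 + 0.077·0.26
      = 0.01638 + 0.01264 + 0.03878 + 0.07326 + 0.0224 + 0.02002 = 0.18348

P(T) ≈ 0.1835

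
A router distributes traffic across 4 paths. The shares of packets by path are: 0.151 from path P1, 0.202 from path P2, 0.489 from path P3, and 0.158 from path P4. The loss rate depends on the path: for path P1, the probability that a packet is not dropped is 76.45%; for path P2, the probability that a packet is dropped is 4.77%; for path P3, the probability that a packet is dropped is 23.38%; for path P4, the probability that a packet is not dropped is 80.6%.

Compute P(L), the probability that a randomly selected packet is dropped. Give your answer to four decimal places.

0.1902

P(L|P1) = 1 − 0.7645 = 0.2355.
P(L|P4) = 1 − 0.806 = 0.194.
P(L) = P(L|P1)·P(P1) + P(L|P2)·P(P2) + P(L|P3)·P(P3) + P(L|P4)·P(P4)
      = 0.2355·0.151 + 0.0477·0.202 + 0.2338·0.489 + 0.194·0.158
      = 0.0355605 + 0.0096354 + 0.1143282 + 0.030652 = 0.1901761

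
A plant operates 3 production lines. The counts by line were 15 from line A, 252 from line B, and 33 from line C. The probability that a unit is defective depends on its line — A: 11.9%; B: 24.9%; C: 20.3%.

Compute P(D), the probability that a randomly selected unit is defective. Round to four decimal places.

0.2374

Total: 15 + 252 + 33 = 300.
P(A) = 15/300 = 0.05. P(B) = 252/300 = 0.84. P(C) = 33/300 = 0.11.
By the law of total probability,
P(D) = P(D|A)·P(A) + P(D|B)·P(B) + P(D|C)·P(C)
      = 0.119·0.05 + 0.249·0.84 + 0.203·0.11
      = 0.00595 + 0.20916 + 0.02233 = 0.23744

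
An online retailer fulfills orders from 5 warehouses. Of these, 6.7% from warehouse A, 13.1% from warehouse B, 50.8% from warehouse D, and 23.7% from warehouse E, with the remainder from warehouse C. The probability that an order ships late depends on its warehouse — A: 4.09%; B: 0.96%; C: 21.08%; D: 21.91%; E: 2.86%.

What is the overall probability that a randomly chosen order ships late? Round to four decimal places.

P(C) = 1 − (0.067 + 0.131 + 0.508 + 0.237) = 0.057.
P(L) = P(L|A)·P(A) + P(L|B)·P(B) + P(L|C)·P(C) + P(L|D)·P(D) + P(L|E)·P(E)
      = 0.0409·0.067 + 0.0096·0.131 + 0.2108·0.057 + 0.2191·0.508 + 0.0286·0.237
      = 0.0027403 + 0.0012576 + 0.0120156 + 0.1113028 + 0.0067782 = 0.1340945

0.1341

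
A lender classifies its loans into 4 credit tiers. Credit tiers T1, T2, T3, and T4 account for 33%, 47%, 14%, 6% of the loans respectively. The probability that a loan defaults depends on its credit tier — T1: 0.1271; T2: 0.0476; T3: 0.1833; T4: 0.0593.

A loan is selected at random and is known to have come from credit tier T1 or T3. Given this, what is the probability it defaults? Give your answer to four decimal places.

Let S = {T1, T3}.
P(S) = 0.33 + 0.14 = 0.47.
P(D ∩ S) = 0.1271·0.33 + 0.1833·0.14 = 0.041943 + 0.025662 = 0.067605.
P(D | S) = 0.067605 / 0.47 = 0.143840…

P(D|S) ≈ 0.1438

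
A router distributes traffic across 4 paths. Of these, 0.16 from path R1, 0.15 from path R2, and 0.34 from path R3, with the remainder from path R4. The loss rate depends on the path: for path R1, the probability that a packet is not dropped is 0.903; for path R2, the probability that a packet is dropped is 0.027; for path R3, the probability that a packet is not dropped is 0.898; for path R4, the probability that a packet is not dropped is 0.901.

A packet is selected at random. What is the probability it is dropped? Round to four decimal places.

P(R4) = 1 − (0.16 + 0.15 + 0.34) = 0.35.
P(L|R1) = 1 − 0.903 = 0.097.
P(L|R3) = 1 − 0.898 = 0.102.
P(L|R4) = 1 − 0.901 = 0.099.
Using total probability over the partition,
P(L) = P(L|R1)·P(R1) + P(L|R2)·P(R2) + P(L|R3)·P(R3) + P(L|R4)·P(R4)
      = 0.097·0.16 + 0.027·0.15 + 0.102·0.34 + 0.099·0.35
      = 0.01552 + 0.00405 + 0.03468 + 0.03465 = 0.0889

0.0889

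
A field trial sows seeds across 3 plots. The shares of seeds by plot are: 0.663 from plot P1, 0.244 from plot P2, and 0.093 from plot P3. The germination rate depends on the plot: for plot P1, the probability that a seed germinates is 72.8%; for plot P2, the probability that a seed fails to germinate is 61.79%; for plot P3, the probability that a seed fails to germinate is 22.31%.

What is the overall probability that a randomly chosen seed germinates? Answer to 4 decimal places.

0.6481

P(G|P2) = 1 − 0.6179 = 0.3821.
P(G|P3) = 1 − 0.2231 = 0.7769.
P(G) = P(G|P1)·P(P1) + P(G|P2)·P(P2) + P(G|P3)·P(P3)
      = 0.728·0.663 + 0.3821·0.244 + 0.7769·0.093
      = 0.482664 + 0.0932324 + 0.0722517 = 0.6481481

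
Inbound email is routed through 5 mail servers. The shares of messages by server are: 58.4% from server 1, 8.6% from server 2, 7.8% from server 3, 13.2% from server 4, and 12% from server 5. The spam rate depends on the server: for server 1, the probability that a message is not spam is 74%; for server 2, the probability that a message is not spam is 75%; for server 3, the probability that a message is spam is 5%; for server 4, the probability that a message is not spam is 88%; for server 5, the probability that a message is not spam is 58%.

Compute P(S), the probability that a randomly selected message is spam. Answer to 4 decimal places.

0.2435

P(S|1) = 1 − 0.74 = 0.26.
P(S|2) = 1 − 0.75 = 0.25.
P(S|4) = 1 − 0.88 = 0.12.
P(S|5) = 1 − 0.58 = 0.42.
By the law of total probability,
P(S) = P(S|1)·P(1) + P(S|2)·P(2) + P(S|3)·P(3) + P(S|4)·P(4) + P(S|5)·P(5)
      = 0.26·0.584 + 0.25·0.086 + 0.05·0.078 + 0.12·0.132 + 0.42·0.12
      = 0.15184 + 0.0215 + 0.0039 + 0.01584 + 0.0504 = 0.24348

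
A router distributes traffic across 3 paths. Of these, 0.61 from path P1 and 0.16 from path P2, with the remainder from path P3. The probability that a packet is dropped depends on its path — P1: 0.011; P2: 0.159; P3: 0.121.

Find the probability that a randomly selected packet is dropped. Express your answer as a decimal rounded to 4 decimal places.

P(P3) = 1 − (0.61 + 0.16) = 0.23.
By the law of total probability,
P(L) = P(L|P1)·P(P1) + P(L|P2)·P(P2) + P(L|P3)·P(P3)
      = 0.011·0.61 + 0.159·0.16 + 0.121·0.23
      = 0.00671 + 0.02544 + 0.02783 = 0.05998

P(L) ≈ 0.0600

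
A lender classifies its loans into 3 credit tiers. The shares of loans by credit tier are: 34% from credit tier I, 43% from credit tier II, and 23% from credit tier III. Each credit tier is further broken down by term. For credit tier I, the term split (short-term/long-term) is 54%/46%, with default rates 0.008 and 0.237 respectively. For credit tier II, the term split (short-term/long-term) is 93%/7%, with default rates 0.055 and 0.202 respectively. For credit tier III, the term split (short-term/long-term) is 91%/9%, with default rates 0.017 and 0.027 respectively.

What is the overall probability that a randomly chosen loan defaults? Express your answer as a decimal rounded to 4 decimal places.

P(D) ≈ 0.0707

P(D|I) = 0.54·0.008 + 0.46·0.237 = 0.00432 + 0.10902 = 0.11334
P(D|II) = 0.93·0.055 + 0.07·0.202 = 0.05115 + 0.01414 = 0.06529
P(D|III) = 0.91·0.017 + 0.09·0.027 = 0.01547 + 0.00243 = 0.0179
By total probability over the outer partition,
P(D) = 0.34·0.11334 + 0.43·0.06529 + 0.23·0.0179
      = 0.0385356 + 0.0280747 + 0.004117 = 0.0707273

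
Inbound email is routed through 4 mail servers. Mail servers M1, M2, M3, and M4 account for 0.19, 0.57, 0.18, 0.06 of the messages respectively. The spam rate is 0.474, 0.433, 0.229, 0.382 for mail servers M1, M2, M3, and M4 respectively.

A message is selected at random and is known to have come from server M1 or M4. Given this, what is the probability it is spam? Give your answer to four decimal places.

Let J = {M1, M4}.
P(J) = 0.19 + 0.06 = 0.25.
P(S ∩ J) = 0.474·0.19 + 0.382·0.06 = 0.09006 + 0.02292 = 0.11298.
P(S | J) = 0.11298 / 0.25 = 0.451920…

0.4519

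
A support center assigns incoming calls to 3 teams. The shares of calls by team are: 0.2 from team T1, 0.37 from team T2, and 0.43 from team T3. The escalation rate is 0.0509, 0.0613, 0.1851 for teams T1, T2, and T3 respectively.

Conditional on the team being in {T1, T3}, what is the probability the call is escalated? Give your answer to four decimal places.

Let S = {T1, T3}.
P(S) = 0.2 + 0.43 = 0.63.
P(E ∩ S) = 0.0509·0.2 + 0.1851·0.43 = 0.01018 + 0.079593 = 0.089773.
P(E | S) = 0.089773 / 0.63 = 0.142497…

P(E|S) ≈ 0.1425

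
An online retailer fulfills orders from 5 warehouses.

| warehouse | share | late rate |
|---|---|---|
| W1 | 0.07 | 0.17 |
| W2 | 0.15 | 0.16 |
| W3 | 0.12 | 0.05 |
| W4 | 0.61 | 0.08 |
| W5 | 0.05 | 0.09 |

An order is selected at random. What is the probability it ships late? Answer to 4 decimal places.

P(L) ≈ 0.0952

P(L) = P(L|W1)·P(W1) + P(L|W2)·P(W2) + P(L|W3)·P(W3) + P(L|W4)·P(W4) + P(L|W5)·P(W5)
      = 0.17·0.07 + 0.16·0.15 + 0.05·0.12 + 0.08·0.61 + 0.09·0.05
      = 0.0119 + 0.024 + 0.006 + 0.0488 + 0.0045 = 0.0952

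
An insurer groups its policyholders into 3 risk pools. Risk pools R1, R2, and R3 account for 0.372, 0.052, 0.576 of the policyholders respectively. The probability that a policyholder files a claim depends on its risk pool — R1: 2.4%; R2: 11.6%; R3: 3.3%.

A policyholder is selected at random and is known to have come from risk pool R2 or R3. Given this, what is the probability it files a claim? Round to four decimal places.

0.0399

Let S = {R2, R3}.
P(S) = 0.052 + 0.576 = 0.628.
P(C ∩ S) = 0.116·0.052 + 0.033·0.576 = 0.006032 + 0.019008 = 0.02504.
P(C | S) = 0.02504 / 0.628 = 0.039873…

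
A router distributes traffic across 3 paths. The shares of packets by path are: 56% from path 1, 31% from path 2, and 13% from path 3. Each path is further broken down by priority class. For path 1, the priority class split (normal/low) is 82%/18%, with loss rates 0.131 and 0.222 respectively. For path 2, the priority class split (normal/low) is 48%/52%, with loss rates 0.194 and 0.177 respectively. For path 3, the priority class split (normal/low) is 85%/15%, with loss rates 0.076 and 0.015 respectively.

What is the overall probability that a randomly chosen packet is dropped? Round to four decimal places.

0.1486

P(L|1) = 0.82·0.131 + 0.18·0.222 = 0.10742 + 0.03996 = 0.14738
P(L|2) = 0.48·0.194 + 0.52·0.177 = 0.09312 + 0.09204 = 0.18516
P(L|3) = 0.85·0.076 + 0.15·0.015 = 0.0646 + 0.00225 = 0.06685
By total probability over the outer partition,
P(L) = 0.56·0.14738 + 0.31·0.18516 + 0.13·0.06685
      = 0.0825328 + 0.0573996 + 0.0086905 = 0.1486229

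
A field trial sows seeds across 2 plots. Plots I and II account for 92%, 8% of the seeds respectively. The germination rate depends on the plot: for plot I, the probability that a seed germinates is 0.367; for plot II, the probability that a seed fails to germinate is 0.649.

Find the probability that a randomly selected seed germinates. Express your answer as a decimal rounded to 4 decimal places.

P(G) ≈ 0.3657

P(G|II) = 1 − 0.649 = 0.351.
P(G) = P(G|I)·P(I) + P(G|II)·P(II)
      = 0.367·0.92 + 0.351·0.08
      = 0.33764 + 0.02808 = 0.36572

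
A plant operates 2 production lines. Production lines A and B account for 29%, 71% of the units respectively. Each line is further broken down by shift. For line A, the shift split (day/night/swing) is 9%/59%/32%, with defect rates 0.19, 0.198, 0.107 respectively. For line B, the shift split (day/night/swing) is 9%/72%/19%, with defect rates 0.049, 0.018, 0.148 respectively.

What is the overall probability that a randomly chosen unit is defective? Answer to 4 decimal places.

0.0811

P(D|A) = 0.09·0.19 + 0.59·0.198 + 0.32·0.107 = 0.0171 + 0.11682 + 0.03424 = 0.16816
P(D|B) = 0.09·0.049 + 0.72·0.018 + 0.19·0.148 = 0.00441 + 0.01296 + 0.02812 = 0.04549
Then overall,
P(D) = 0.29·0.16816 + 0.71·0.04549
      = 0.0487664 + 0.0322979 = 0.0810643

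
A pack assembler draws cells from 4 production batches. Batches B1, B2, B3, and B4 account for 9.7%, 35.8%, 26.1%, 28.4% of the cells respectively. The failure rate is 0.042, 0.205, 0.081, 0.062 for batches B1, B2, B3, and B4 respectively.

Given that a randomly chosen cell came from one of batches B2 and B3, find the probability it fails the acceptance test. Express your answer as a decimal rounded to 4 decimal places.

Let S = {B2, B3}.
P(S) = 0.358 + 0.261 = 0.619.
P(F ∩ S) = 0.205·0.358 + 0.081·0.261 = 0.07339 + 0.021141 = 0.094531.
P(F | S) = 0.094531 / 0.619 = 0.152716…

0.1527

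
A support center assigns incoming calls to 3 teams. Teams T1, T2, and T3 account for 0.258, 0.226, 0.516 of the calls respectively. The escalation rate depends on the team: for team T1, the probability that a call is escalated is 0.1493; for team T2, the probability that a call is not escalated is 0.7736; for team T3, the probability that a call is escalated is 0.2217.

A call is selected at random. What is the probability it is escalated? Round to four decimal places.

P(E|T2) = 1 − 0.7736 = 0.2264.
By the law of total probability,
P(E) = P(E|T1)·P(T1) + P(E|T2)·P(T2) + P(E|T3)·P(T3)
      = 0.1493·0.258 + 0.2264·0.226 + 0.2217·0.516
      = 0.0385194 + 0.0511664 + 0.1143972 = 0.204083

0.2041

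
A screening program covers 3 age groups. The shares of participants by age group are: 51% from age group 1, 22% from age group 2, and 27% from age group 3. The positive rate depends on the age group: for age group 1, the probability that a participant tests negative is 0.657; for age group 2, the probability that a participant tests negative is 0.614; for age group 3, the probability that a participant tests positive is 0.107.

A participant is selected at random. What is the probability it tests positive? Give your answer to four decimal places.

0.2887

P(T|1) = 1 − 0.657 = 0.343.
P(T|2) = 1 − 0.614 = 0.386.
P(T) = P(T|1)·P(1) + P(T|2)·P(2) + P(T|3)·P(3)
      = 0.343·0.51 + 0.386·0.22 + 0.107·0.27
      = 0.17493 + 0.08492 + 0.02889 = 0.28874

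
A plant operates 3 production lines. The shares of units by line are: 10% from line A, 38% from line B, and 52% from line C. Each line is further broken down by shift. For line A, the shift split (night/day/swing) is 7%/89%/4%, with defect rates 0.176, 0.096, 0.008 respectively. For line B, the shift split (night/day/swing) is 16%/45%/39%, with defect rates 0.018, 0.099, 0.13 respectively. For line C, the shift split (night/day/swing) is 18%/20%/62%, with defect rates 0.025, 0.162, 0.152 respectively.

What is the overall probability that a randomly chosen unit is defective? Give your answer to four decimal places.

0.1153

P(D|A) = 0.07·0.176 + 0.89·0.096 + 0.04·0.008 = 0.01232 + 0.08544 + 0.00032 = 0.09808
P(D|B) = 0.16·0.018 + 0.45·0.099 + 0.39·0.13 = 0.00288 + 0.04455 + 0.0507 = 0.09813
P(D|C) = 0.18·0.025 + 0.2·0.162 + 0.62·0.152 = 0.0045 + 0.0324 + 0.09424 = 0.13114
Then overall,
P(D) = 0.1·0.09808 + 0.38·0.09813 + 0.52·0.13114
      = 0.009808 + 0.0372894 + 0.0681928 = 0.1152902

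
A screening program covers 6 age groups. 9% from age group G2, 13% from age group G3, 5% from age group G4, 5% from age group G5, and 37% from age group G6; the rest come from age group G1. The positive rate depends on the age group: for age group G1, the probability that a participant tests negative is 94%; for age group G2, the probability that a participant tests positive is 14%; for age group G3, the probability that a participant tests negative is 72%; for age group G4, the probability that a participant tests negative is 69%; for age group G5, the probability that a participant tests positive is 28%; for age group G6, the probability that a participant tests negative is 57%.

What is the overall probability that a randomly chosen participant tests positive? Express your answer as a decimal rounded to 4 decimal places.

P(T) ≈ 0.2562

P(G1) = 1 − (0.09 + 0.13 + 0.05 + 0.05 + 0.37) = 0.31.
P(T|G1) = 1 − 0.94 = 0.06.
P(T|G3) = 1 − 0.72 = 0.28.
P(T|G4) = 1 − 0.69 = 0.31.
P(T|G6) = 1 − 0.57 = 0.43.
P(T) = P(T|G1)·P(G1) + P(T|G2)·P(G2) + P(T|G3)·P(G3) + P(T|G4)·P(G4) + P(T|G5)·P(G5) + P(T|G6)·P(G6)
      = 0.06·0.31 + 0.14·0.09 + 0.28·0.13 + 0.31·0.05 + 0.28·0.05 + 0.43·0.37
      = 0.0186 + 0.0126 + 0.0364 + 0.0155 + 0.014 + 0.1591 = 0.2562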